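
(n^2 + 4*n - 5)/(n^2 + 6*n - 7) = (n + 5)/(n + 7)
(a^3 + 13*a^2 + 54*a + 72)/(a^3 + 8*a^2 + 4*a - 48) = (a + 3)/(a - 2)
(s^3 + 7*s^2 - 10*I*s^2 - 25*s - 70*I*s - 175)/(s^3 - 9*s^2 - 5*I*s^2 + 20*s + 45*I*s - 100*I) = (s^2 + s*(7 - 5*I) - 35*I)/(s^2 - 9*s + 20)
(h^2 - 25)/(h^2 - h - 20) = (h + 5)/(h + 4)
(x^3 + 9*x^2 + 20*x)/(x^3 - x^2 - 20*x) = (x + 5)/(x - 5)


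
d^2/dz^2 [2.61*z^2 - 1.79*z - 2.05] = 5.22000000000000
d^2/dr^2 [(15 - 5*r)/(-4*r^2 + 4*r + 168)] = 5*((4 - 3*r)*(-r^2 + r + 42) - (r - 3)*(2*r - 1)^2)/(2*(-r^2 + r + 42)^3)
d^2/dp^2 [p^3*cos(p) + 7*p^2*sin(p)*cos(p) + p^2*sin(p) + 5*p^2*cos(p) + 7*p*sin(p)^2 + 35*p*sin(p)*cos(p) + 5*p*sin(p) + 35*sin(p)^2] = -p^3*cos(p) - 7*p^2*sin(p) - 14*p^2*sin(2*p) - 5*p^2*cos(p) - 25*p*sin(p) - 70*p*sin(2*p) + 10*p*cos(p) + 42*p*cos(2*p) + 2*sin(p) + 21*sin(2*p) + 20*cos(p) + 140*cos(2*p)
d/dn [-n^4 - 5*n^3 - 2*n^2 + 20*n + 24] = -4*n^3 - 15*n^2 - 4*n + 20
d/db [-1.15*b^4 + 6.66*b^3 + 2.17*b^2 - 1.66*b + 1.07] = -4.6*b^3 + 19.98*b^2 + 4.34*b - 1.66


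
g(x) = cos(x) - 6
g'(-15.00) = 0.65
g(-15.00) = -6.76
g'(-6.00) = -0.28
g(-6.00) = -5.04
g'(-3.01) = 0.13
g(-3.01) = -6.99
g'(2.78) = -0.35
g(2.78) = -6.94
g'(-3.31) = -0.17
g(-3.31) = -6.99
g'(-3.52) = -0.37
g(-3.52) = -6.93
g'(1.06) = -0.87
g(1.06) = -5.51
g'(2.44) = -0.65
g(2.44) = -6.76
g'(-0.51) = 0.49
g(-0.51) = -5.13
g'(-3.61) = -0.45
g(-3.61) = -6.89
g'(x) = -sin(x)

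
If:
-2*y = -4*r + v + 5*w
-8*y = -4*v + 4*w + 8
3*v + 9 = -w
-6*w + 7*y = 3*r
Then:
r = -431/158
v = -214/79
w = -69/79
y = -303/158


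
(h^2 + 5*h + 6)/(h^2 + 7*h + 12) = (h + 2)/(h + 4)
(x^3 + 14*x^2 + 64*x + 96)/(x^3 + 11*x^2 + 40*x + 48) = (x + 6)/(x + 3)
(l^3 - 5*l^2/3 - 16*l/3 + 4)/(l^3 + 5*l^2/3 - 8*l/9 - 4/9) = 3*(l - 3)/(3*l + 1)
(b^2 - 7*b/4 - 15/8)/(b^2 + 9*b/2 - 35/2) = (b + 3/4)/(b + 7)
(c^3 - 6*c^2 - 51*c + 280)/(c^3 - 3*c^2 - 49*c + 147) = (c^2 - 13*c + 40)/(c^2 - 10*c + 21)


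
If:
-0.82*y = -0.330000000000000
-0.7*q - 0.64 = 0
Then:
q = -0.91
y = 0.40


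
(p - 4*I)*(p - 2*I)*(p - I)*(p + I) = p^4 - 6*I*p^3 - 7*p^2 - 6*I*p - 8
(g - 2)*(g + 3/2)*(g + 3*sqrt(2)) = g^3 - g^2/2 + 3*sqrt(2)*g^2 - 3*g - 3*sqrt(2)*g/2 - 9*sqrt(2)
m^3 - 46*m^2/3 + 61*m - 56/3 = (m - 8)*(m - 7)*(m - 1/3)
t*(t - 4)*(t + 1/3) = t^3 - 11*t^2/3 - 4*t/3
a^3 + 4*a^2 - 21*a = a*(a - 3)*(a + 7)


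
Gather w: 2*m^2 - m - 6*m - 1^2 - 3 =2*m^2 - 7*m - 4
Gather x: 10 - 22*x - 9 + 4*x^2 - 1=4*x^2 - 22*x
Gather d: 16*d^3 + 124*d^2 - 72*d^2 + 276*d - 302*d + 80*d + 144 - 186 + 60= 16*d^3 + 52*d^2 + 54*d + 18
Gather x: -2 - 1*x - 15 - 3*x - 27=-4*x - 44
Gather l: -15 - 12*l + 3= -12*l - 12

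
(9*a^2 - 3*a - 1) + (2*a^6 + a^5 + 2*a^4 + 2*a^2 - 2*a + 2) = 2*a^6 + a^5 + 2*a^4 + 11*a^2 - 5*a + 1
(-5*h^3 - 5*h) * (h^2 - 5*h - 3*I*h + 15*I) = -5*h^5 + 25*h^4 + 15*I*h^4 - 5*h^3 - 75*I*h^3 + 25*h^2 + 15*I*h^2 - 75*I*h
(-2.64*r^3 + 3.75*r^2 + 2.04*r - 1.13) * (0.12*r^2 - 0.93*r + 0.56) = -0.3168*r^5 + 2.9052*r^4 - 4.7211*r^3 + 0.0671999999999999*r^2 + 2.1933*r - 0.6328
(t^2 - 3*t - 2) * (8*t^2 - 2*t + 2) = 8*t^4 - 26*t^3 - 8*t^2 - 2*t - 4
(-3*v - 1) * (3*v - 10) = -9*v^2 + 27*v + 10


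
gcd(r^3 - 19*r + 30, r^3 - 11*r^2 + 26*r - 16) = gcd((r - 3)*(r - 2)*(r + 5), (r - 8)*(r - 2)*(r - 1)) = r - 2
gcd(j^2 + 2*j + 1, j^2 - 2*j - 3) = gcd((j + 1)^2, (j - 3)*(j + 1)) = j + 1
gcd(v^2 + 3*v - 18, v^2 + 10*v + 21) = 1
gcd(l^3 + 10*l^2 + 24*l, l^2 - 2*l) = l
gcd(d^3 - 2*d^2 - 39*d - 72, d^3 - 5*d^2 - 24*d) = d^2 - 5*d - 24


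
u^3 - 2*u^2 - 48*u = u*(u - 8)*(u + 6)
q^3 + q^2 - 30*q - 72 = (q - 6)*(q + 3)*(q + 4)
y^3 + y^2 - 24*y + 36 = (y - 3)*(y - 2)*(y + 6)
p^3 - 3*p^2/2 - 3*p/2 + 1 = (p - 2)*(p - 1/2)*(p + 1)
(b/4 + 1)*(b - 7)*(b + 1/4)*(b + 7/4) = b^4/4 - b^3/4 - 537*b^2/64 - 917*b/64 - 49/16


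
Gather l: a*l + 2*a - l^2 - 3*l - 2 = 2*a - l^2 + l*(a - 3) - 2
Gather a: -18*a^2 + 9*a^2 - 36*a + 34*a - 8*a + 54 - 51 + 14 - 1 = -9*a^2 - 10*a + 16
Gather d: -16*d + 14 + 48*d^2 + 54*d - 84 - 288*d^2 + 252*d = -240*d^2 + 290*d - 70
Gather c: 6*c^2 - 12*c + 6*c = 6*c^2 - 6*c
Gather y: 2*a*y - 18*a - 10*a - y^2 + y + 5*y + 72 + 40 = -28*a - y^2 + y*(2*a + 6) + 112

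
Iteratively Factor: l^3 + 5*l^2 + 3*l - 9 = (l + 3)*(l^2 + 2*l - 3) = (l - 1)*(l + 3)*(l + 3)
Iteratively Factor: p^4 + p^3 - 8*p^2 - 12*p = (p)*(p^3 + p^2 - 8*p - 12) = p*(p - 3)*(p^2 + 4*p + 4) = p*(p - 3)*(p + 2)*(p + 2)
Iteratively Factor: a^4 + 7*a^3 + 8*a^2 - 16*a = (a + 4)*(a^3 + 3*a^2 - 4*a) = a*(a + 4)*(a^2 + 3*a - 4) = a*(a + 4)^2*(a - 1)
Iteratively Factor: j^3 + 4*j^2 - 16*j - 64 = (j + 4)*(j^2 - 16) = (j + 4)^2*(j - 4)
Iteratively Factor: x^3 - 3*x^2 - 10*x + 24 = (x - 4)*(x^2 + x - 6) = (x - 4)*(x - 2)*(x + 3)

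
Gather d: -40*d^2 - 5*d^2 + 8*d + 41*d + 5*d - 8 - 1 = -45*d^2 + 54*d - 9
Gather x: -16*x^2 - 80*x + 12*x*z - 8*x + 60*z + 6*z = -16*x^2 + x*(12*z - 88) + 66*z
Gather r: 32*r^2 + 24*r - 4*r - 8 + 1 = 32*r^2 + 20*r - 7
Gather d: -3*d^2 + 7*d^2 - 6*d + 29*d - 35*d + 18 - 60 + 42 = 4*d^2 - 12*d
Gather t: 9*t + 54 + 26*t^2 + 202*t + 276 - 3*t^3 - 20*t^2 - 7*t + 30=-3*t^3 + 6*t^2 + 204*t + 360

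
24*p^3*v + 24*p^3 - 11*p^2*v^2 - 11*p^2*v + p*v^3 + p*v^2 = (-8*p + v)*(-3*p + v)*(p*v + p)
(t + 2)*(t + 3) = t^2 + 5*t + 6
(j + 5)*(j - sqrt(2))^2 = j^3 - 2*sqrt(2)*j^2 + 5*j^2 - 10*sqrt(2)*j + 2*j + 10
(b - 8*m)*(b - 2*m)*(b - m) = b^3 - 11*b^2*m + 26*b*m^2 - 16*m^3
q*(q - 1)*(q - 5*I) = q^3 - q^2 - 5*I*q^2 + 5*I*q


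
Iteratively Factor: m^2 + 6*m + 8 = (m + 4)*(m + 2)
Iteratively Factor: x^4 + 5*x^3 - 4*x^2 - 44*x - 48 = (x + 2)*(x^3 + 3*x^2 - 10*x - 24) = (x - 3)*(x + 2)*(x^2 + 6*x + 8) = (x - 3)*(x + 2)*(x + 4)*(x + 2)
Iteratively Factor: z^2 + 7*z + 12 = (z + 3)*(z + 4)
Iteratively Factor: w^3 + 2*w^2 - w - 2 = (w + 1)*(w^2 + w - 2) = (w + 1)*(w + 2)*(w - 1)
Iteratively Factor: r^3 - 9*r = (r - 3)*(r^2 + 3*r) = (r - 3)*(r + 3)*(r)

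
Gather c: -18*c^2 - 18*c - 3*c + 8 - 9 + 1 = -18*c^2 - 21*c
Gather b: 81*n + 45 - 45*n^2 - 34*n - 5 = -45*n^2 + 47*n + 40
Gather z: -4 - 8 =-12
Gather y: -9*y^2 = -9*y^2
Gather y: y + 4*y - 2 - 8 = 5*y - 10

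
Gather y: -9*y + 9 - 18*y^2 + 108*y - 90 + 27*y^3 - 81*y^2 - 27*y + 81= 27*y^3 - 99*y^2 + 72*y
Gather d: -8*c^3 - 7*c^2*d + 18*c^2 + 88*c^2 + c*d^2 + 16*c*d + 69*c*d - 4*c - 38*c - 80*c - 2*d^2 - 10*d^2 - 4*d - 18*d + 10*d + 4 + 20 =-8*c^3 + 106*c^2 - 122*c + d^2*(c - 12) + d*(-7*c^2 + 85*c - 12) + 24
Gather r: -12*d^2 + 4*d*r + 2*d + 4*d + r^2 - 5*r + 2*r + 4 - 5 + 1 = -12*d^2 + 6*d + r^2 + r*(4*d - 3)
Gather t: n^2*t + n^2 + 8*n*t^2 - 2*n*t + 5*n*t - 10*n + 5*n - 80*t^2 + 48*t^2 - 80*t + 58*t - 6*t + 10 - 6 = n^2 - 5*n + t^2*(8*n - 32) + t*(n^2 + 3*n - 28) + 4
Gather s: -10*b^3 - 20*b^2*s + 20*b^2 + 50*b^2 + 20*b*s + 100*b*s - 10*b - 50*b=-10*b^3 + 70*b^2 - 60*b + s*(-20*b^2 + 120*b)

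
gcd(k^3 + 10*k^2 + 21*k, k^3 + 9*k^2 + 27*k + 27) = k + 3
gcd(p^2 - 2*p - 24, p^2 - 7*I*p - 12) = 1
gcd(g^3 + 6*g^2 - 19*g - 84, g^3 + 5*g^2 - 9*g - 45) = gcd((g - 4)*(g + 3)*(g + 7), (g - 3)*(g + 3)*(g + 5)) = g + 3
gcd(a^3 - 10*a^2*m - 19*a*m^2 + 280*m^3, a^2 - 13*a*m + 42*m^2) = a - 7*m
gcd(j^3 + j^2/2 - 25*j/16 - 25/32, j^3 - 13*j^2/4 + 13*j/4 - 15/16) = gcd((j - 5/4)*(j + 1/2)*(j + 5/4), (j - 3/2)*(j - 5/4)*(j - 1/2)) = j - 5/4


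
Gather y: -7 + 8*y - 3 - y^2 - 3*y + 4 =-y^2 + 5*y - 6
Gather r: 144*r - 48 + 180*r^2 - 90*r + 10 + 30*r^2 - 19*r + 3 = 210*r^2 + 35*r - 35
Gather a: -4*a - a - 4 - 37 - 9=-5*a - 50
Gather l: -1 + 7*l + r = 7*l + r - 1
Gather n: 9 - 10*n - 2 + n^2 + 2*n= n^2 - 8*n + 7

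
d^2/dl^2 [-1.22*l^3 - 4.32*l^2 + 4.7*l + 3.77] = -7.32*l - 8.64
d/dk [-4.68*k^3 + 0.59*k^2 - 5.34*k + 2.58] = -14.04*k^2 + 1.18*k - 5.34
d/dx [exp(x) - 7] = exp(x)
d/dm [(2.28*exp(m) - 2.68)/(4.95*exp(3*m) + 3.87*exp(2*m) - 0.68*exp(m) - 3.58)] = (-22.572*exp(3*m) + 30.9744*exp(2*m) + 20.7432*exp(m) - 9.9848)*exp(m)/(24.5025*exp(6*m) + 38.313*exp(5*m) + 8.2449*exp(4*m) - 40.7052*exp(3*m) - 27.2468*exp(2*m) + 4.8688*exp(m) + 12.8164)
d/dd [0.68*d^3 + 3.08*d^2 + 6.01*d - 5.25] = 2.04*d^2 + 6.16*d + 6.01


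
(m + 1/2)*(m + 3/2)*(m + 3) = m^3 + 5*m^2 + 27*m/4 + 9/4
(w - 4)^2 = w^2 - 8*w + 16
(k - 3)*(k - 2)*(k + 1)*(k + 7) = k^4 + 3*k^3 - 27*k^2 + 13*k + 42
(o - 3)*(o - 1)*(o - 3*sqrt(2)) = o^3 - 3*sqrt(2)*o^2 - 4*o^2 + 3*o + 12*sqrt(2)*o - 9*sqrt(2)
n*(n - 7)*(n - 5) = n^3 - 12*n^2 + 35*n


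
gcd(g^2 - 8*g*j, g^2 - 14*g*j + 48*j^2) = g - 8*j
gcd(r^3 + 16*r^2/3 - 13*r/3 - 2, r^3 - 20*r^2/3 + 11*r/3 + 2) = r^2 - 2*r/3 - 1/3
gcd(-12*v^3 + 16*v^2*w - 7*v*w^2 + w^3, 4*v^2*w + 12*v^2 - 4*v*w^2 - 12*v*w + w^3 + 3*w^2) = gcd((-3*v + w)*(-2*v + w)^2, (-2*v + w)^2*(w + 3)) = 4*v^2 - 4*v*w + w^2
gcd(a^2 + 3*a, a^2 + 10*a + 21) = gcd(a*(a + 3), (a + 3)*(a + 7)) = a + 3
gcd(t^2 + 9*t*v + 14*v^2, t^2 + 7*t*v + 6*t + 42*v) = t + 7*v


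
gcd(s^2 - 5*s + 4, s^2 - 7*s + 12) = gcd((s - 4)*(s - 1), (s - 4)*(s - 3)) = s - 4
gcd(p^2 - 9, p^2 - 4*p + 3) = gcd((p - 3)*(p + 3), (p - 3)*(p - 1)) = p - 3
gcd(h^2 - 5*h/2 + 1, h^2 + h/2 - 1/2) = h - 1/2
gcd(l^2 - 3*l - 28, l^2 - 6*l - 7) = l - 7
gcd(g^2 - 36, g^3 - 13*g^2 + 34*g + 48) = g - 6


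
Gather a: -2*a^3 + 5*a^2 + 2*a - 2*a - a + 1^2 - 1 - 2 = -2*a^3 + 5*a^2 - a - 2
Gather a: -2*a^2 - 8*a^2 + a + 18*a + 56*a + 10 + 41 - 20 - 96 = -10*a^2 + 75*a - 65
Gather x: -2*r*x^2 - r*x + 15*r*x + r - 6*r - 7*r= -2*r*x^2 + 14*r*x - 12*r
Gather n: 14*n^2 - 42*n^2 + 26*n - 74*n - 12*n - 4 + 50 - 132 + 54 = -28*n^2 - 60*n - 32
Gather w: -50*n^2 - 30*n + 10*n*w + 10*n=-50*n^2 + 10*n*w - 20*n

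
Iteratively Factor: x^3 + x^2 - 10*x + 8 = (x + 4)*(x^2 - 3*x + 2) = (x - 1)*(x + 4)*(x - 2)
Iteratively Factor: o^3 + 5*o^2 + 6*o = (o + 2)*(o^2 + 3*o) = o*(o + 2)*(o + 3)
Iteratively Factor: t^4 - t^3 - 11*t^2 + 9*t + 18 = (t + 3)*(t^3 - 4*t^2 + t + 6) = (t - 3)*(t + 3)*(t^2 - t - 2) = (t - 3)*(t - 2)*(t + 3)*(t + 1)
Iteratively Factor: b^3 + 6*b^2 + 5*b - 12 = (b + 4)*(b^2 + 2*b - 3) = (b - 1)*(b + 4)*(b + 3)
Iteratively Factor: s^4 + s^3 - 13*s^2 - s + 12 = (s - 3)*(s^3 + 4*s^2 - s - 4) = (s - 3)*(s + 1)*(s^2 + 3*s - 4) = (s - 3)*(s - 1)*(s + 1)*(s + 4)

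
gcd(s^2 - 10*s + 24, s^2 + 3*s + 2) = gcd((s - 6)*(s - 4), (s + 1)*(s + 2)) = 1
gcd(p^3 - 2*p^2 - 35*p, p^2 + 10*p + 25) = p + 5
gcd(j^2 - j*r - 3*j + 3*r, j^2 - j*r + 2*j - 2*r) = -j + r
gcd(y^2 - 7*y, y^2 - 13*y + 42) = y - 7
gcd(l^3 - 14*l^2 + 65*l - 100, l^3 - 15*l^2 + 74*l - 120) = l^2 - 9*l + 20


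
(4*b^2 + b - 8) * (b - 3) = 4*b^3 - 11*b^2 - 11*b + 24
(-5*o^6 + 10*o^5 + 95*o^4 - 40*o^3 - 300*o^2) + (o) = -5*o^6 + 10*o^5 + 95*o^4 - 40*o^3 - 300*o^2 + o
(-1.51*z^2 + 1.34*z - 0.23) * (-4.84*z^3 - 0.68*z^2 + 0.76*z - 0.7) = 7.3084*z^5 - 5.4588*z^4 - 0.9456*z^3 + 2.2318*z^2 - 1.1128*z + 0.161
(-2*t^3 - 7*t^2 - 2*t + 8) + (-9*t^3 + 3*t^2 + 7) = -11*t^3 - 4*t^2 - 2*t + 15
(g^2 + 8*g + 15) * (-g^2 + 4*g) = -g^4 - 4*g^3 + 17*g^2 + 60*g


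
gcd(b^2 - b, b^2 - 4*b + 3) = b - 1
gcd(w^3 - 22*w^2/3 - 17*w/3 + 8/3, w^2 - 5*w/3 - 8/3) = w + 1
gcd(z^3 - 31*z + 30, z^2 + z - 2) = z - 1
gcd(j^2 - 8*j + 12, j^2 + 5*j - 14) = j - 2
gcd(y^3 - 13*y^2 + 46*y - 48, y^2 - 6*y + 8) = y - 2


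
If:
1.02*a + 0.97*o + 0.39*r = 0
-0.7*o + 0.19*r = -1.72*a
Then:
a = -0.191949294828744*r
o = -0.200218267293486*r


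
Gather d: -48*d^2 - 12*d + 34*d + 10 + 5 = -48*d^2 + 22*d + 15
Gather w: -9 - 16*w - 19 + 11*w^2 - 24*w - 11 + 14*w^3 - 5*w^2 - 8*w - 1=14*w^3 + 6*w^2 - 48*w - 40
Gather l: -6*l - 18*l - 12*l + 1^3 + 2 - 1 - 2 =-36*l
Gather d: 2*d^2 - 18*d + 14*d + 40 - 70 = 2*d^2 - 4*d - 30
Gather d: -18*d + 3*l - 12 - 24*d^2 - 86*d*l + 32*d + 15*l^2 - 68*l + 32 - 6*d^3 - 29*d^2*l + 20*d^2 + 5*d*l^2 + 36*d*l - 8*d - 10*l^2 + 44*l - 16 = -6*d^3 + d^2*(-29*l - 4) + d*(5*l^2 - 50*l + 6) + 5*l^2 - 21*l + 4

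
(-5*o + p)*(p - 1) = -5*o*p + 5*o + p^2 - p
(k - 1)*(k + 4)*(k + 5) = k^3 + 8*k^2 + 11*k - 20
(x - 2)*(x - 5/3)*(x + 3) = x^3 - 2*x^2/3 - 23*x/3 + 10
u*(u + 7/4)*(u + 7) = u^3 + 35*u^2/4 + 49*u/4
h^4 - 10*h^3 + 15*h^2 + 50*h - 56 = (h - 7)*(h - 4)*(h - 1)*(h + 2)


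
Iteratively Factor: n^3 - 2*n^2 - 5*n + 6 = (n - 1)*(n^2 - n - 6) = (n - 3)*(n - 1)*(n + 2)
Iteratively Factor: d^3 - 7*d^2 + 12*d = (d - 4)*(d^2 - 3*d) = (d - 4)*(d - 3)*(d)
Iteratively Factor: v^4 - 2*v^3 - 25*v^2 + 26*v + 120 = (v + 4)*(v^3 - 6*v^2 - v + 30) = (v - 3)*(v + 4)*(v^2 - 3*v - 10) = (v - 3)*(v + 2)*(v + 4)*(v - 5)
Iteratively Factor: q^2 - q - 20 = (q - 5)*(q + 4)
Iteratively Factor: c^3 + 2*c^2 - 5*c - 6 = (c - 2)*(c^2 + 4*c + 3) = (c - 2)*(c + 1)*(c + 3)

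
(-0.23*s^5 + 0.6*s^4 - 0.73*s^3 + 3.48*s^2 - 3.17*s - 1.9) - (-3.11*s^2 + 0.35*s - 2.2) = -0.23*s^5 + 0.6*s^4 - 0.73*s^3 + 6.59*s^2 - 3.52*s + 0.3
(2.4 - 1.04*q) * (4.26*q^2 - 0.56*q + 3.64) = -4.4304*q^3 + 10.8064*q^2 - 5.1296*q + 8.736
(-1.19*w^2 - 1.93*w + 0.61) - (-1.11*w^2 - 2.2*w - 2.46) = -0.0799999999999998*w^2 + 0.27*w + 3.07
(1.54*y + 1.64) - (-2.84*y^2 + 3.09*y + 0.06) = 2.84*y^2 - 1.55*y + 1.58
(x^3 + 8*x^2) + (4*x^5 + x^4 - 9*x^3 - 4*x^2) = 4*x^5 + x^4 - 8*x^3 + 4*x^2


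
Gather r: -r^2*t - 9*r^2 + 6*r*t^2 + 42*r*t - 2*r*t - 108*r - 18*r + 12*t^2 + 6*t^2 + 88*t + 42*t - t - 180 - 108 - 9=r^2*(-t - 9) + r*(6*t^2 + 40*t - 126) + 18*t^2 + 129*t - 297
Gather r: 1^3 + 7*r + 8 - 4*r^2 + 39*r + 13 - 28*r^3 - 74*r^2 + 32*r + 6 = -28*r^3 - 78*r^2 + 78*r + 28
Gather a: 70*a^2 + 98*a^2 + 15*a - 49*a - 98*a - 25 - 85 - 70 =168*a^2 - 132*a - 180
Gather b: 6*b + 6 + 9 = 6*b + 15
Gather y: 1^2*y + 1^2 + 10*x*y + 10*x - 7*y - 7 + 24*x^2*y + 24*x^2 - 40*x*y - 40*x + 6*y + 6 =24*x^2 - 30*x + y*(24*x^2 - 30*x)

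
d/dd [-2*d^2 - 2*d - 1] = -4*d - 2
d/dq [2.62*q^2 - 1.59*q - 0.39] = 5.24*q - 1.59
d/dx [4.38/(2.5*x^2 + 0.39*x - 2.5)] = (-21.9*x - 1.7082)/(2.5*x^2 + 0.39*x - 2.5)^2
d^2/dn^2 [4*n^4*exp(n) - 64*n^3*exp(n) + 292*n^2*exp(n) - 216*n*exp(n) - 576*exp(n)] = 4*(n^4 - 8*n^3 - 11*n^2 + 142*n - 106)*exp(n)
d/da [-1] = 0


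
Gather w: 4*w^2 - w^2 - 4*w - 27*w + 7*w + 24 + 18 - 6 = 3*w^2 - 24*w + 36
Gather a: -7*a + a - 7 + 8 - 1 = -6*a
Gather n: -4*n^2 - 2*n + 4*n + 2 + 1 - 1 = -4*n^2 + 2*n + 2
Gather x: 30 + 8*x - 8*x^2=-8*x^2 + 8*x + 30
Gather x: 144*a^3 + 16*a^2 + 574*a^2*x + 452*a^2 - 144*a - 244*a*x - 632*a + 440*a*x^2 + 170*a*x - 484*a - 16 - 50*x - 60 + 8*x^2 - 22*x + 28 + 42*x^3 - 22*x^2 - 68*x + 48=144*a^3 + 468*a^2 - 1260*a + 42*x^3 + x^2*(440*a - 14) + x*(574*a^2 - 74*a - 140)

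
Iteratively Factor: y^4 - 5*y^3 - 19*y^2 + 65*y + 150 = (y - 5)*(y^3 - 19*y - 30) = (y - 5)*(y + 3)*(y^2 - 3*y - 10) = (y - 5)^2*(y + 3)*(y + 2)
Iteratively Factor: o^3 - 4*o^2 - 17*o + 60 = (o + 4)*(o^2 - 8*o + 15) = (o - 3)*(o + 4)*(o - 5)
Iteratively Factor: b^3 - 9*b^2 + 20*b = (b - 4)*(b^2 - 5*b) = b*(b - 4)*(b - 5)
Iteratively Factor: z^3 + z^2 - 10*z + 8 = (z - 1)*(z^2 + 2*z - 8) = (z - 1)*(z + 4)*(z - 2)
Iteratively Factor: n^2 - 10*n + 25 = (n - 5)*(n - 5)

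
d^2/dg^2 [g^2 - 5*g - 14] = 2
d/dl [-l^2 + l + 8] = 1 - 2*l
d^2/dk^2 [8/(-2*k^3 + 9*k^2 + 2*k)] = 16*(3*k*(2*k - 3)*(-2*k^2 + 9*k + 2) + 4*(-3*k^2 + 9*k + 1)^2)/(k^3*(-2*k^2 + 9*k + 2)^3)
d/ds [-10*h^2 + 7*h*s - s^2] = 7*h - 2*s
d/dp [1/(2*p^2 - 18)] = -p/(p^2 - 9)^2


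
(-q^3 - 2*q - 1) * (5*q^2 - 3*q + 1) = -5*q^5 + 3*q^4 - 11*q^3 + q^2 + q - 1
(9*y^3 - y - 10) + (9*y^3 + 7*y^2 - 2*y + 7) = 18*y^3 + 7*y^2 - 3*y - 3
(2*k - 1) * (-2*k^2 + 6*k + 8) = -4*k^3 + 14*k^2 + 10*k - 8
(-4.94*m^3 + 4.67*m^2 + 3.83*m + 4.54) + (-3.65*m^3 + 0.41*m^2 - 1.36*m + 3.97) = -8.59*m^3 + 5.08*m^2 + 2.47*m + 8.51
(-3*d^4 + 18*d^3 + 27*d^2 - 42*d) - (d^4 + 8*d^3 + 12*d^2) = -4*d^4 + 10*d^3 + 15*d^2 - 42*d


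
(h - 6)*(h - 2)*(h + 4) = h^3 - 4*h^2 - 20*h + 48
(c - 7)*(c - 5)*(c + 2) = c^3 - 10*c^2 + 11*c + 70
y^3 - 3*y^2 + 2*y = y*(y - 2)*(y - 1)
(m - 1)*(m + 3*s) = m^2 + 3*m*s - m - 3*s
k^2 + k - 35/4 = (k - 5/2)*(k + 7/2)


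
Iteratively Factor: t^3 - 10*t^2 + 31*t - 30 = (t - 2)*(t^2 - 8*t + 15) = (t - 3)*(t - 2)*(t - 5)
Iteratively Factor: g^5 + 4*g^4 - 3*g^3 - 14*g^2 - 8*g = (g)*(g^4 + 4*g^3 - 3*g^2 - 14*g - 8) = g*(g + 1)*(g^3 + 3*g^2 - 6*g - 8) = g*(g - 2)*(g + 1)*(g^2 + 5*g + 4) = g*(g - 2)*(g + 1)*(g + 4)*(g + 1)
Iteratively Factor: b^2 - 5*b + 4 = (b - 1)*(b - 4)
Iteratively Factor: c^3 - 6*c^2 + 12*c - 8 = (c - 2)*(c^2 - 4*c + 4) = (c - 2)^2*(c - 2)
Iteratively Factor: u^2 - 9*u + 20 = (u - 5)*(u - 4)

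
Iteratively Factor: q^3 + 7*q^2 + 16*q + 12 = (q + 2)*(q^2 + 5*q + 6) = (q + 2)^2*(q + 3)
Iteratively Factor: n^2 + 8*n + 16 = (n + 4)*(n + 4)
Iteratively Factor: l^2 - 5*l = (l - 5)*(l)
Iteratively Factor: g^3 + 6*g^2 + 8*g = (g + 4)*(g^2 + 2*g) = g*(g + 4)*(g + 2)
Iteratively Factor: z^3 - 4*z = (z)*(z^2 - 4) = z*(z + 2)*(z - 2)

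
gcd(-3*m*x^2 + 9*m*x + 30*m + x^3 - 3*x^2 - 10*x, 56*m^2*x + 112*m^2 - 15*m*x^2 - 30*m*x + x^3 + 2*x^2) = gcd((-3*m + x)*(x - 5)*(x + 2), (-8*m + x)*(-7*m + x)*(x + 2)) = x + 2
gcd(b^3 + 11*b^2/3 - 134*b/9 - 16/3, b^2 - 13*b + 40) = 1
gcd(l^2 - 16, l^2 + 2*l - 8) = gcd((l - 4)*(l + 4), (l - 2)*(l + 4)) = l + 4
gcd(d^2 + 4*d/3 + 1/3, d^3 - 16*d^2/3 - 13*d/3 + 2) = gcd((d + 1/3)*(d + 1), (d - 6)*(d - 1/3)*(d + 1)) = d + 1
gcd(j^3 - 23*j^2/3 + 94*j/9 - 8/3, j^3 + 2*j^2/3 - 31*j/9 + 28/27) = j^2 - 5*j/3 + 4/9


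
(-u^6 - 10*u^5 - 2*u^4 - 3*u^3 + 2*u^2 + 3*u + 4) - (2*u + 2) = -u^6 - 10*u^5 - 2*u^4 - 3*u^3 + 2*u^2 + u + 2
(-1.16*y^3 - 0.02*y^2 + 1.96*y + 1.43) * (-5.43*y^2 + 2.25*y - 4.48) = 6.2988*y^5 - 2.5014*y^4 - 5.491*y^3 - 3.2653*y^2 - 5.5633*y - 6.4064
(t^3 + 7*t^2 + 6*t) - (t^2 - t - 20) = t^3 + 6*t^2 + 7*t + 20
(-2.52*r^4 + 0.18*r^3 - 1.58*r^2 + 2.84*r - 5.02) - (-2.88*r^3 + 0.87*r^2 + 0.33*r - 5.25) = -2.52*r^4 + 3.06*r^3 - 2.45*r^2 + 2.51*r + 0.23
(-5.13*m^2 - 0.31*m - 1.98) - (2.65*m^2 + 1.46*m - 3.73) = -7.78*m^2 - 1.77*m + 1.75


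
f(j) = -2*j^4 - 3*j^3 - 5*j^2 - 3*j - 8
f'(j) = -8*j^3 - 9*j^2 - 10*j - 3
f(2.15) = -110.11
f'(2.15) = -145.61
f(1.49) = -43.35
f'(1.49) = -64.34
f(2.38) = -148.08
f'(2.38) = -185.63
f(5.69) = -2836.03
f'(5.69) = -1825.04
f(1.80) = -68.09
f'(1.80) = -96.82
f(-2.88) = -106.76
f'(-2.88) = 142.25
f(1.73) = -61.60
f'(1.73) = -88.66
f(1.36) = -35.72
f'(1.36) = -53.37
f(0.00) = -8.00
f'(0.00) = -3.00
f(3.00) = -305.00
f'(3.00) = -330.00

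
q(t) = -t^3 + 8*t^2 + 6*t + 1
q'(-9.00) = -381.00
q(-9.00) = 1324.00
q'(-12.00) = -618.00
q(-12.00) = 2809.00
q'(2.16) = 26.56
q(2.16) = 41.21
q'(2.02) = 26.08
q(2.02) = 37.52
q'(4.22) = 20.09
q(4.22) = 93.64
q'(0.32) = 10.81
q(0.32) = 3.71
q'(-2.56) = -54.62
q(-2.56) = 54.85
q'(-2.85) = -63.97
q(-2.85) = 72.03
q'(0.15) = 8.33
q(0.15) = 2.08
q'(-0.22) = 2.33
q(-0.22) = 0.08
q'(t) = -3*t^2 + 16*t + 6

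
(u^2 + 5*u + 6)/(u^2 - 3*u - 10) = (u + 3)/(u - 5)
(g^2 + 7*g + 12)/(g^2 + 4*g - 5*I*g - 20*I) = (g + 3)/(g - 5*I)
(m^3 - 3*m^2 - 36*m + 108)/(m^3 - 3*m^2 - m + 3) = (m^2 - 36)/(m^2 - 1)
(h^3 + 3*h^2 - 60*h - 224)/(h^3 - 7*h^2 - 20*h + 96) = (h + 7)/(h - 3)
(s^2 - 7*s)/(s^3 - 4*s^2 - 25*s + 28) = s/(s^2 + 3*s - 4)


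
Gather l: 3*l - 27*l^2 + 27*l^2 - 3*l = 0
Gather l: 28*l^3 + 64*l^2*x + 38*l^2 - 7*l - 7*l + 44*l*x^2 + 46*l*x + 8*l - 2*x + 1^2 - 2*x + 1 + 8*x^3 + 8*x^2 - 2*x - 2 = 28*l^3 + l^2*(64*x + 38) + l*(44*x^2 + 46*x - 6) + 8*x^3 + 8*x^2 - 6*x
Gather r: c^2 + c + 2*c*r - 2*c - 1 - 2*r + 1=c^2 - c + r*(2*c - 2)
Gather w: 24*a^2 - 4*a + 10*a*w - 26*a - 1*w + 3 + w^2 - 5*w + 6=24*a^2 - 30*a + w^2 + w*(10*a - 6) + 9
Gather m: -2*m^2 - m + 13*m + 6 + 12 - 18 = -2*m^2 + 12*m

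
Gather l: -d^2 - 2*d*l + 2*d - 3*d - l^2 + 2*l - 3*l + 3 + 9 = -d^2 - d - l^2 + l*(-2*d - 1) + 12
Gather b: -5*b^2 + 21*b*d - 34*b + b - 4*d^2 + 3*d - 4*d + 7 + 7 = -5*b^2 + b*(21*d - 33) - 4*d^2 - d + 14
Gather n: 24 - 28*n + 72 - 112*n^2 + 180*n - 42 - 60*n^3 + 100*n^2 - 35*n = -60*n^3 - 12*n^2 + 117*n + 54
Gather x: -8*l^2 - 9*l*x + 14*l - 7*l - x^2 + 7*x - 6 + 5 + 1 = -8*l^2 + 7*l - x^2 + x*(7 - 9*l)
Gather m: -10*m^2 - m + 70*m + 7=-10*m^2 + 69*m + 7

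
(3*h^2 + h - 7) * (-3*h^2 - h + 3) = -9*h^4 - 6*h^3 + 29*h^2 + 10*h - 21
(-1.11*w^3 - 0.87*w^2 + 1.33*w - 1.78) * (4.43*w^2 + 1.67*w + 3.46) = -4.9173*w^5 - 5.7078*w^4 + 0.5984*w^3 - 8.6745*w^2 + 1.6292*w - 6.1588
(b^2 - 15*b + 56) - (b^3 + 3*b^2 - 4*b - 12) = -b^3 - 2*b^2 - 11*b + 68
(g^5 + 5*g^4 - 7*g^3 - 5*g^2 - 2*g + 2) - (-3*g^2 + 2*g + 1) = g^5 + 5*g^4 - 7*g^3 - 2*g^2 - 4*g + 1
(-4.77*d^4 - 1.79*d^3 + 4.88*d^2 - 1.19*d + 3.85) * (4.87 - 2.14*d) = 10.2078*d^5 - 19.3993*d^4 - 19.1605*d^3 + 26.3122*d^2 - 14.0343*d + 18.7495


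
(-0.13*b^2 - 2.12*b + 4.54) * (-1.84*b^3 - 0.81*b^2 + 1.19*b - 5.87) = 0.2392*b^5 + 4.0061*b^4 - 6.7911*b^3 - 5.4371*b^2 + 17.847*b - 26.6498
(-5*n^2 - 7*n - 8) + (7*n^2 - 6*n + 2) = 2*n^2 - 13*n - 6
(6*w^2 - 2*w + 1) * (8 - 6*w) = -36*w^3 + 60*w^2 - 22*w + 8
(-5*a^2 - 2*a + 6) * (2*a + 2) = -10*a^3 - 14*a^2 + 8*a + 12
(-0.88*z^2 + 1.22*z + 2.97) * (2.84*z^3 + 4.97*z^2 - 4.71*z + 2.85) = -2.4992*z^5 - 0.9088*z^4 + 18.643*z^3 + 6.5067*z^2 - 10.5117*z + 8.4645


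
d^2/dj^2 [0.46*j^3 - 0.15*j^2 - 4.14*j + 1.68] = 2.76*j - 0.3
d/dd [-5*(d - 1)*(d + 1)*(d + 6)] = -15*d^2 - 60*d + 5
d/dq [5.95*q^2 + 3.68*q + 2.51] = 11.9*q + 3.68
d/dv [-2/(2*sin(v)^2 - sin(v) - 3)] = 2*(4*sin(v) - 1)*cos(v)/(sin(v) + cos(2*v) + 2)^2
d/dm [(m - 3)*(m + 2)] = 2*m - 1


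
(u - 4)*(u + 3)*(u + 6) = u^3 + 5*u^2 - 18*u - 72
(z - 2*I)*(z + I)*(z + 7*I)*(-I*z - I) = -I*z^4 + 6*z^3 - I*z^3 + 6*z^2 - 9*I*z^2 + 14*z - 9*I*z + 14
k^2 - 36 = (k - 6)*(k + 6)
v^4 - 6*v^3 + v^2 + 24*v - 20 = (v - 5)*(v - 2)*(v - 1)*(v + 2)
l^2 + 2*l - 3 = (l - 1)*(l + 3)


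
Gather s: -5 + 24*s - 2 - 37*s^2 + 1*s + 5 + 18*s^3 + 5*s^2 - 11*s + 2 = 18*s^3 - 32*s^2 + 14*s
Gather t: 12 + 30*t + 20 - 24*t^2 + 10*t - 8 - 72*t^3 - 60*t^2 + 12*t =-72*t^3 - 84*t^2 + 52*t + 24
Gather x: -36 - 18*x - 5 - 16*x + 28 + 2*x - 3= -32*x - 16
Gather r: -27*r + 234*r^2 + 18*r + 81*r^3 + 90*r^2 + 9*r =81*r^3 + 324*r^2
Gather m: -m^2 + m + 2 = -m^2 + m + 2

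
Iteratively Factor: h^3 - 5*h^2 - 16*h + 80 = (h - 5)*(h^2 - 16) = (h - 5)*(h + 4)*(h - 4)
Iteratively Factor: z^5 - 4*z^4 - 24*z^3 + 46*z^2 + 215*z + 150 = (z + 3)*(z^4 - 7*z^3 - 3*z^2 + 55*z + 50) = (z + 2)*(z + 3)*(z^3 - 9*z^2 + 15*z + 25) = (z - 5)*(z + 2)*(z + 3)*(z^2 - 4*z - 5) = (z - 5)*(z + 1)*(z + 2)*(z + 3)*(z - 5)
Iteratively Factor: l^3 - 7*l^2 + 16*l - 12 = (l - 2)*(l^2 - 5*l + 6) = (l - 3)*(l - 2)*(l - 2)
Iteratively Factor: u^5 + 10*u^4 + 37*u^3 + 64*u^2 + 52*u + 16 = (u + 4)*(u^4 + 6*u^3 + 13*u^2 + 12*u + 4) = (u + 2)*(u + 4)*(u^3 + 4*u^2 + 5*u + 2) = (u + 1)*(u + 2)*(u + 4)*(u^2 + 3*u + 2) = (u + 1)^2*(u + 2)*(u + 4)*(u + 2)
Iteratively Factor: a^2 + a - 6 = (a + 3)*(a - 2)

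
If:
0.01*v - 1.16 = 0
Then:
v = 116.00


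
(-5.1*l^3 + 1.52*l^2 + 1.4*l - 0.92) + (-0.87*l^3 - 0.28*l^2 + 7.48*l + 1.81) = -5.97*l^3 + 1.24*l^2 + 8.88*l + 0.89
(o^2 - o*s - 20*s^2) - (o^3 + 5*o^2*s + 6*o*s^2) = -o^3 - 5*o^2*s + o^2 - 6*o*s^2 - o*s - 20*s^2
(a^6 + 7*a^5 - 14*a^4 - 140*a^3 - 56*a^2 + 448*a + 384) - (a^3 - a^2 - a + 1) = a^6 + 7*a^5 - 14*a^4 - 141*a^3 - 55*a^2 + 449*a + 383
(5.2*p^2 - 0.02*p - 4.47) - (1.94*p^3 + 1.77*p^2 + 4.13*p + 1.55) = -1.94*p^3 + 3.43*p^2 - 4.15*p - 6.02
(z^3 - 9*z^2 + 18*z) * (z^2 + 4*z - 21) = z^5 - 5*z^4 - 39*z^3 + 261*z^2 - 378*z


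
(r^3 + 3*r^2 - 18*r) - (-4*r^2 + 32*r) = r^3 + 7*r^2 - 50*r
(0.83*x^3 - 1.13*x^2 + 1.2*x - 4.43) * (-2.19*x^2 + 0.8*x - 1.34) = -1.8177*x^5 + 3.1387*x^4 - 4.6442*x^3 + 12.1759*x^2 - 5.152*x + 5.9362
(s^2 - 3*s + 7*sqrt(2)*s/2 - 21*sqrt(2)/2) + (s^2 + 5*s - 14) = 2*s^2 + 2*s + 7*sqrt(2)*s/2 - 21*sqrt(2)/2 - 14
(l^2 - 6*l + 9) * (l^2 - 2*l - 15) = l^4 - 8*l^3 + 6*l^2 + 72*l - 135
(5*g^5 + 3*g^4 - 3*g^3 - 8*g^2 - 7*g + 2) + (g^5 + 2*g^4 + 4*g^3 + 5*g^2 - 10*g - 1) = 6*g^5 + 5*g^4 + g^3 - 3*g^2 - 17*g + 1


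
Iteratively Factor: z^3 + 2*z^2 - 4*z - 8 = (z + 2)*(z^2 - 4) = (z - 2)*(z + 2)*(z + 2)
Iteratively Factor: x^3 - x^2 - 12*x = (x - 4)*(x^2 + 3*x) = (x - 4)*(x + 3)*(x)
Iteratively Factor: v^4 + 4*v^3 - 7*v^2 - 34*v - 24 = (v - 3)*(v^3 + 7*v^2 + 14*v + 8) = (v - 3)*(v + 2)*(v^2 + 5*v + 4) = (v - 3)*(v + 1)*(v + 2)*(v + 4)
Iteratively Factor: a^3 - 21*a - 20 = (a + 4)*(a^2 - 4*a - 5) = (a - 5)*(a + 4)*(a + 1)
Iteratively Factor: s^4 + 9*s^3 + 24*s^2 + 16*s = (s + 1)*(s^3 + 8*s^2 + 16*s) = (s + 1)*(s + 4)*(s^2 + 4*s) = s*(s + 1)*(s + 4)*(s + 4)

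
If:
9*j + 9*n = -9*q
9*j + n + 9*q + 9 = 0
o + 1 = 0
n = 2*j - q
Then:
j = 0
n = 9/8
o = -1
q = -9/8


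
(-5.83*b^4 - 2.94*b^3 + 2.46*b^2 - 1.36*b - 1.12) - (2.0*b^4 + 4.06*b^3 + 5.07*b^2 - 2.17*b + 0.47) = -7.83*b^4 - 7.0*b^3 - 2.61*b^2 + 0.81*b - 1.59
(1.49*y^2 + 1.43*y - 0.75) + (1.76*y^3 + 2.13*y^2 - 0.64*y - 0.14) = 1.76*y^3 + 3.62*y^2 + 0.79*y - 0.89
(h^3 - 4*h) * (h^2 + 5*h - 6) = h^5 + 5*h^4 - 10*h^3 - 20*h^2 + 24*h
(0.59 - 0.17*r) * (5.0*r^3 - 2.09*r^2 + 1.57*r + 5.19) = -0.85*r^4 + 3.3053*r^3 - 1.5*r^2 + 0.0439999999999999*r + 3.0621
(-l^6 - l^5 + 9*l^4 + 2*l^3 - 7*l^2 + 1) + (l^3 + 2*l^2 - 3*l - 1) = -l^6 - l^5 + 9*l^4 + 3*l^3 - 5*l^2 - 3*l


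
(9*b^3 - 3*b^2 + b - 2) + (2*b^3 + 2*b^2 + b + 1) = 11*b^3 - b^2 + 2*b - 1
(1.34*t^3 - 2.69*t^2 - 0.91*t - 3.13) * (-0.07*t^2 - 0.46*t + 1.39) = -0.0938*t^5 - 0.4281*t^4 + 3.1637*t^3 - 3.1014*t^2 + 0.1749*t - 4.3507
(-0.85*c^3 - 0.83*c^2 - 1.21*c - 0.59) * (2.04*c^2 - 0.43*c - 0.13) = -1.734*c^5 - 1.3277*c^4 - 2.001*c^3 - 0.5754*c^2 + 0.411*c + 0.0767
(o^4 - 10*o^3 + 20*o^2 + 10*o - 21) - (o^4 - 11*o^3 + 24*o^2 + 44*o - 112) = o^3 - 4*o^2 - 34*o + 91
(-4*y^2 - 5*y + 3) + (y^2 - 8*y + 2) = -3*y^2 - 13*y + 5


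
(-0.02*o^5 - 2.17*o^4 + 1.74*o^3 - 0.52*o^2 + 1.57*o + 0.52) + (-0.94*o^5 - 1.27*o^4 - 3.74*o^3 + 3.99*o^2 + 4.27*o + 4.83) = -0.96*o^5 - 3.44*o^4 - 2.0*o^3 + 3.47*o^2 + 5.84*o + 5.35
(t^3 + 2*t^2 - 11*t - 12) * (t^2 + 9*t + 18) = t^5 + 11*t^4 + 25*t^3 - 75*t^2 - 306*t - 216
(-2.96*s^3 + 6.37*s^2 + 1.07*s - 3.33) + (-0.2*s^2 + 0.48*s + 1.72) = -2.96*s^3 + 6.17*s^2 + 1.55*s - 1.61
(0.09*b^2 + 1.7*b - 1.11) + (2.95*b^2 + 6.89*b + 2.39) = 3.04*b^2 + 8.59*b + 1.28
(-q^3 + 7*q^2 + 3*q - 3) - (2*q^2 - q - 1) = -q^3 + 5*q^2 + 4*q - 2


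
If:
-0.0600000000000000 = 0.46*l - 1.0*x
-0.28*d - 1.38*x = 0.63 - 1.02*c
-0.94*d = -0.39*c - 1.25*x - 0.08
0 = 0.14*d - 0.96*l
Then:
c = 0.92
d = 0.60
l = 0.09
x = 0.10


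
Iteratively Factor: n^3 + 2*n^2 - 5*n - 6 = (n + 3)*(n^2 - n - 2) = (n - 2)*(n + 3)*(n + 1)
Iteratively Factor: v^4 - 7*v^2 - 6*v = (v)*(v^3 - 7*v - 6) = v*(v + 2)*(v^2 - 2*v - 3) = v*(v - 3)*(v + 2)*(v + 1)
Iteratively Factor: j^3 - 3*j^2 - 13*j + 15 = (j - 1)*(j^2 - 2*j - 15) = (j - 1)*(j + 3)*(j - 5)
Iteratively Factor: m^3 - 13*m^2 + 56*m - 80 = (m - 4)*(m^2 - 9*m + 20) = (m - 4)^2*(m - 5)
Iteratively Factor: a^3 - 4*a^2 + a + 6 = (a + 1)*(a^2 - 5*a + 6) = (a - 2)*(a + 1)*(a - 3)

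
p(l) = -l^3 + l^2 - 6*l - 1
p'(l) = -3*l^2 + 2*l - 6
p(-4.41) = 130.67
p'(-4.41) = -73.16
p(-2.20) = 27.69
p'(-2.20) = -24.92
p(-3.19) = 60.78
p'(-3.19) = -42.91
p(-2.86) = 47.73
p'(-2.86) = -36.26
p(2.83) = -32.64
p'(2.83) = -24.37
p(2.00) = -17.00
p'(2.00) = -14.00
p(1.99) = -16.86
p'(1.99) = -13.90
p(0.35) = -3.02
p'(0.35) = -5.67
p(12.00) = -1657.00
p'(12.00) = -414.00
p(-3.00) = 53.00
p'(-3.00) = -39.00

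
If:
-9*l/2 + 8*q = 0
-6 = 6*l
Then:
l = -1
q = -9/16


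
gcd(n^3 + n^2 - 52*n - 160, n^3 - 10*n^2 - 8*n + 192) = n^2 - 4*n - 32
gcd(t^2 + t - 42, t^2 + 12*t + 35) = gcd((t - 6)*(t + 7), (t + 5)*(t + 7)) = t + 7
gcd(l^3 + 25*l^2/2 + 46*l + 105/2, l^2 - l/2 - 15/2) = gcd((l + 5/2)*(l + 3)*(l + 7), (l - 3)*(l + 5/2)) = l + 5/2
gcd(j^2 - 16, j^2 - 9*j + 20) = j - 4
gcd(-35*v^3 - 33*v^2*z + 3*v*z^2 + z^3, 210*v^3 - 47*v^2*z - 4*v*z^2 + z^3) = -35*v^2 + 2*v*z + z^2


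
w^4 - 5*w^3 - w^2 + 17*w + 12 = (w - 4)*(w - 3)*(w + 1)^2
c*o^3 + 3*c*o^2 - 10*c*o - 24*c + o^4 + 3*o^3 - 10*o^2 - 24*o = (c + o)*(o - 3)*(o + 2)*(o + 4)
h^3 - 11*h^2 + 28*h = h*(h - 7)*(h - 4)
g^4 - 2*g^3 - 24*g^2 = g^2*(g - 6)*(g + 4)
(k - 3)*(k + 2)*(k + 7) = k^3 + 6*k^2 - 13*k - 42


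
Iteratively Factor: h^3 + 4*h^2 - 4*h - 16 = (h + 2)*(h^2 + 2*h - 8) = (h - 2)*(h + 2)*(h + 4)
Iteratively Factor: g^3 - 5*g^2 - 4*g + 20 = (g - 2)*(g^2 - 3*g - 10) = (g - 2)*(g + 2)*(g - 5)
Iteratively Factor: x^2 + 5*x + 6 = (x + 2)*(x + 3)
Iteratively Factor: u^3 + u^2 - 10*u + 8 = (u - 1)*(u^2 + 2*u - 8) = (u - 2)*(u - 1)*(u + 4)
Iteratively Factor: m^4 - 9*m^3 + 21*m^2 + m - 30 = (m - 2)*(m^3 - 7*m^2 + 7*m + 15) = (m - 5)*(m - 2)*(m^2 - 2*m - 3) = (m - 5)*(m - 2)*(m + 1)*(m - 3)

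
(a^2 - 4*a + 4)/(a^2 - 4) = (a - 2)/(a + 2)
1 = 1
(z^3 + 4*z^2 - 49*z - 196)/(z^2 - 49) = z + 4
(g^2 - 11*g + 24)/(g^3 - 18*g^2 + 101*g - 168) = 1/(g - 7)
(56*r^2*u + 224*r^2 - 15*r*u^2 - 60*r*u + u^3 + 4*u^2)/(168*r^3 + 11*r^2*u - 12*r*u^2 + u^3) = (u + 4)/(3*r + u)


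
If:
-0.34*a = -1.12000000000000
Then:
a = 3.29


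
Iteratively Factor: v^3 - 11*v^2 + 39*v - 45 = (v - 5)*(v^2 - 6*v + 9) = (v - 5)*(v - 3)*(v - 3)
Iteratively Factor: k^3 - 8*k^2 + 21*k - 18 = (k - 3)*(k^2 - 5*k + 6) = (k - 3)^2*(k - 2)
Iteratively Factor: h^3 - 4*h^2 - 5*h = (h)*(h^2 - 4*h - 5) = h*(h - 5)*(h + 1)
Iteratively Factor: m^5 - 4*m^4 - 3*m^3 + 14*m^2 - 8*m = (m)*(m^4 - 4*m^3 - 3*m^2 + 14*m - 8) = m*(m - 4)*(m^3 - 3*m + 2) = m*(m - 4)*(m - 1)*(m^2 + m - 2) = m*(m - 4)*(m - 1)*(m + 2)*(m - 1)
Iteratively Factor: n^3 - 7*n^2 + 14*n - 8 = (n - 2)*(n^2 - 5*n + 4) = (n - 2)*(n - 1)*(n - 4)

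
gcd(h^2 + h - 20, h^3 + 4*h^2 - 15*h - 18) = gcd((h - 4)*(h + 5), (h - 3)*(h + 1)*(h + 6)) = 1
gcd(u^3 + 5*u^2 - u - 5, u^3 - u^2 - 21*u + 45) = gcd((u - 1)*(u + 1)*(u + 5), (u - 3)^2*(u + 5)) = u + 5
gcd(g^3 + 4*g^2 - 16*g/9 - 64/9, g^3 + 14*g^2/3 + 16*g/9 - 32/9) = g^2 + 16*g/3 + 16/3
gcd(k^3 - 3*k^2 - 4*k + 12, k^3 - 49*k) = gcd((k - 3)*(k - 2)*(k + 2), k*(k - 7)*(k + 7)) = 1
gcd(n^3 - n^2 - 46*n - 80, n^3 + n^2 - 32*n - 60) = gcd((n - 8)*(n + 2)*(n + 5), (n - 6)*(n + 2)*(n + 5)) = n^2 + 7*n + 10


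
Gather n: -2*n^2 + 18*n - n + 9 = -2*n^2 + 17*n + 9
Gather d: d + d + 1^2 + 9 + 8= 2*d + 18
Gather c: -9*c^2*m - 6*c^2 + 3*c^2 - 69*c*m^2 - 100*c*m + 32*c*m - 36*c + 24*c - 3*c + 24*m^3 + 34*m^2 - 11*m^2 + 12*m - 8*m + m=c^2*(-9*m - 3) + c*(-69*m^2 - 68*m - 15) + 24*m^3 + 23*m^2 + 5*m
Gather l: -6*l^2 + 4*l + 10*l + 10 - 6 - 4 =-6*l^2 + 14*l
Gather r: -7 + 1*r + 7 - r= 0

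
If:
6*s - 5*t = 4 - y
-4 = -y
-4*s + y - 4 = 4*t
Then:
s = 0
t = 0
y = 4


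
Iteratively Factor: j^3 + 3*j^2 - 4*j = (j)*(j^2 + 3*j - 4) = j*(j - 1)*(j + 4)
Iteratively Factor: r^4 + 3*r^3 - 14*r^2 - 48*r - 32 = (r + 1)*(r^3 + 2*r^2 - 16*r - 32) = (r - 4)*(r + 1)*(r^2 + 6*r + 8) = (r - 4)*(r + 1)*(r + 4)*(r + 2)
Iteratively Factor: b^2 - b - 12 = (b + 3)*(b - 4)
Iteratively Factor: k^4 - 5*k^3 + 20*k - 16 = (k - 2)*(k^3 - 3*k^2 - 6*k + 8) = (k - 2)*(k + 2)*(k^2 - 5*k + 4) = (k - 4)*(k - 2)*(k + 2)*(k - 1)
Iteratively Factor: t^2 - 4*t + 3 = (t - 1)*(t - 3)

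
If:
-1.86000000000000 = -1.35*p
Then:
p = 1.38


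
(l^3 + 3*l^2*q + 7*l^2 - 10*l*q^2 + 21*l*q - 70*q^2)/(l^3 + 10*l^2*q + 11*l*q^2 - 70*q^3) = (l + 7)/(l + 7*q)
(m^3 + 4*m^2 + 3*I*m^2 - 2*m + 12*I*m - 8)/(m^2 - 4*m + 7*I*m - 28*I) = (m^3 + m^2*(4 + 3*I) + m*(-2 + 12*I) - 8)/(m^2 + m*(-4 + 7*I) - 28*I)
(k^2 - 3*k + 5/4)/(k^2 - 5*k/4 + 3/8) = 2*(2*k - 5)/(4*k - 3)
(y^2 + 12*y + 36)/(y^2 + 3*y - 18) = (y + 6)/(y - 3)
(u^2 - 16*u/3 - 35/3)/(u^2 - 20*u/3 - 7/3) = (3*u + 5)/(3*u + 1)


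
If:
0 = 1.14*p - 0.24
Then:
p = 0.21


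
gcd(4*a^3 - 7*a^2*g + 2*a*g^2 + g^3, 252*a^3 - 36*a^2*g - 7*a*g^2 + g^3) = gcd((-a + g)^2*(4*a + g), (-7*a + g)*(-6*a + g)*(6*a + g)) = 1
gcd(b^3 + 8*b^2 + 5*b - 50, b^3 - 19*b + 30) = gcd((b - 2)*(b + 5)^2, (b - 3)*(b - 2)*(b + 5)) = b^2 + 3*b - 10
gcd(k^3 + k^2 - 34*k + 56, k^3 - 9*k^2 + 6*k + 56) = k - 4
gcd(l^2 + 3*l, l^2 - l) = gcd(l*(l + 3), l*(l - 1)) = l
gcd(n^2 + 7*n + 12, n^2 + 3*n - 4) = n + 4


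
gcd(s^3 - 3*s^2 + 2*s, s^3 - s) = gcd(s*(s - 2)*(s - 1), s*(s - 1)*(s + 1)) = s^2 - s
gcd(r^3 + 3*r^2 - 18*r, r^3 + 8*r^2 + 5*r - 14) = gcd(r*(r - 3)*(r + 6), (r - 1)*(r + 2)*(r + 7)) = 1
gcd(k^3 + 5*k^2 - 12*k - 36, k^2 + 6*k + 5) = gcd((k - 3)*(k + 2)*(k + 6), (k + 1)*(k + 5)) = 1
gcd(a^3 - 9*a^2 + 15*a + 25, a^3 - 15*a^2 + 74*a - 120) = a - 5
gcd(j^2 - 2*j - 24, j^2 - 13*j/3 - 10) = j - 6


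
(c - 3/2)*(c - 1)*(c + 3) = c^3 + c^2/2 - 6*c + 9/2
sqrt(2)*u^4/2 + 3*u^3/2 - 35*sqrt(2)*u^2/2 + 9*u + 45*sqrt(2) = (u - 3*sqrt(2))*(u - 3*sqrt(2)/2)*(u + 5*sqrt(2))*(sqrt(2)*u/2 + 1)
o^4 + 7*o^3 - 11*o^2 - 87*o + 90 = (o - 3)*(o - 1)*(o + 5)*(o + 6)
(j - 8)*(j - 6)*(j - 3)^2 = j^4 - 20*j^3 + 141*j^2 - 414*j + 432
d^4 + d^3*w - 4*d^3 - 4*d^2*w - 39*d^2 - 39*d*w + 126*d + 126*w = (d - 7)*(d - 3)*(d + 6)*(d + w)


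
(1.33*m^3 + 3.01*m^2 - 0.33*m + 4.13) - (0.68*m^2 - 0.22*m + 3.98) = 1.33*m^3 + 2.33*m^2 - 0.11*m + 0.15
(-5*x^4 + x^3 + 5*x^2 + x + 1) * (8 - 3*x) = 15*x^5 - 43*x^4 - 7*x^3 + 37*x^2 + 5*x + 8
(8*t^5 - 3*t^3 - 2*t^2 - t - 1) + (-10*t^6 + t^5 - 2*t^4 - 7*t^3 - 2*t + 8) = -10*t^6 + 9*t^5 - 2*t^4 - 10*t^3 - 2*t^2 - 3*t + 7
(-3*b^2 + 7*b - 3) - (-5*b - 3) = -3*b^2 + 12*b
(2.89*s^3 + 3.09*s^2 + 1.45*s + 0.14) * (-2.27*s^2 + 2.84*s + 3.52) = -6.5603*s^5 + 1.1933*s^4 + 15.6569*s^3 + 14.677*s^2 + 5.5016*s + 0.4928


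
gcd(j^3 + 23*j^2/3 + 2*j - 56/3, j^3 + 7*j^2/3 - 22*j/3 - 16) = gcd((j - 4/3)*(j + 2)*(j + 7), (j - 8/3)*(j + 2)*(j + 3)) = j + 2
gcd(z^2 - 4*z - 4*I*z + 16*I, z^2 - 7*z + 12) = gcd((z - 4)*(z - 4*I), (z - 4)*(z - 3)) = z - 4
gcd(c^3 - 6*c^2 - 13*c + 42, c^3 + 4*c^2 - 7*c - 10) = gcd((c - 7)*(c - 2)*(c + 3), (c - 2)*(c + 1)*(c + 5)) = c - 2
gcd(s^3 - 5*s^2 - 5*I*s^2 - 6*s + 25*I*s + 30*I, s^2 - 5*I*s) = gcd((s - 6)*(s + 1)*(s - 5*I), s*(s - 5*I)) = s - 5*I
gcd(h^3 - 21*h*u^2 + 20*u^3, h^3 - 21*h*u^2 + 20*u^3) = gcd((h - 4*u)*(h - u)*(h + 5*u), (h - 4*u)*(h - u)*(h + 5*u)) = h^3 - 21*h*u^2 + 20*u^3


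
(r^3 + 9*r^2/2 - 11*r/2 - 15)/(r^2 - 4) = (2*r^2 + 13*r + 15)/(2*(r + 2))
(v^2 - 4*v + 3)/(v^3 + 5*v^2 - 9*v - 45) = (v - 1)/(v^2 + 8*v + 15)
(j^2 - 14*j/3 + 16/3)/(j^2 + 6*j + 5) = (3*j^2 - 14*j + 16)/(3*(j^2 + 6*j + 5))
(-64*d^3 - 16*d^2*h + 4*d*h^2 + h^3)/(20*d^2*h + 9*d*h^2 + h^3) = (-16*d^2 + h^2)/(h*(5*d + h))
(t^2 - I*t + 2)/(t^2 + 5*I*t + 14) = (t + I)/(t + 7*I)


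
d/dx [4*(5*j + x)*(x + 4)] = 20*j + 8*x + 16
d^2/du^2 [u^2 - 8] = 2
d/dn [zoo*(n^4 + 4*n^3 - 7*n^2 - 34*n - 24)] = zoo*(n^3 + n^2 + n + 1)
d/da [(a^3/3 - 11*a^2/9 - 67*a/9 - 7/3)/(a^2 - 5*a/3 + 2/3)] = (9*a^4 - 30*a^3 + 274*a^2 + 82*a - 239)/(3*(9*a^4 - 30*a^3 + 37*a^2 - 20*a + 4))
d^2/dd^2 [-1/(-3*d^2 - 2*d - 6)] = 2*(-9*d^2 - 6*d + 4*(3*d + 1)^2 - 18)/(3*d^2 + 2*d + 6)^3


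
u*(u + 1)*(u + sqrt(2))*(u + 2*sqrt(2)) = u^4 + u^3 + 3*sqrt(2)*u^3 + 4*u^2 + 3*sqrt(2)*u^2 + 4*u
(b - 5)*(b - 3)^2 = b^3 - 11*b^2 + 39*b - 45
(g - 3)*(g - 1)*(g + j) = g^3 + g^2*j - 4*g^2 - 4*g*j + 3*g + 3*j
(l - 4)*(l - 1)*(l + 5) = l^3 - 21*l + 20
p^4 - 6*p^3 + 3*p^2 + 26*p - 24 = (p - 4)*(p - 3)*(p - 1)*(p + 2)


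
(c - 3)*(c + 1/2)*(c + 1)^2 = c^4 - c^3/2 - 11*c^2/2 - 11*c/2 - 3/2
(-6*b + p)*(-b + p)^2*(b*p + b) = -6*b^4*p - 6*b^4 + 13*b^3*p^2 + 13*b^3*p - 8*b^2*p^3 - 8*b^2*p^2 + b*p^4 + b*p^3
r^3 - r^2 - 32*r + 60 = (r - 5)*(r - 2)*(r + 6)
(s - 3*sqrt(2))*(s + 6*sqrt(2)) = s^2 + 3*sqrt(2)*s - 36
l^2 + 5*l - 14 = (l - 2)*(l + 7)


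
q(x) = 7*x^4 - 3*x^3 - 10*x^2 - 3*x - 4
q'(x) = 28*x^3 - 9*x^2 - 20*x - 3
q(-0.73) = -3.98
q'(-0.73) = -4.09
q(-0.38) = -3.99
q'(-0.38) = 1.76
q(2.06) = 47.22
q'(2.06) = 162.38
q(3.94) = 1332.33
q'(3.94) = 1491.05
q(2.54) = 166.06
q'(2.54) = 346.97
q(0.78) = -11.26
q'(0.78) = -10.79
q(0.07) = -4.26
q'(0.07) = -4.43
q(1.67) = 3.57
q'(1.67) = 68.91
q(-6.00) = 9374.00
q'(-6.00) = -6255.00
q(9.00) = 42899.00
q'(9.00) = 19500.00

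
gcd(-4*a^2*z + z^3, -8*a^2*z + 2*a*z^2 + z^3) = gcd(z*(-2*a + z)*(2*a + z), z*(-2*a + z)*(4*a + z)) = -2*a*z + z^2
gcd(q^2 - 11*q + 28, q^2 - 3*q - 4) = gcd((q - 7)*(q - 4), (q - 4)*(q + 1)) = q - 4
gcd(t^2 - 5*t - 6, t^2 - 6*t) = t - 6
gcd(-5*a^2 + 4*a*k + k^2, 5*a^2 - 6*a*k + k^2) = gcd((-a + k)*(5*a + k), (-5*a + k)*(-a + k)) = a - k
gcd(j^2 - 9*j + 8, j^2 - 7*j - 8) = j - 8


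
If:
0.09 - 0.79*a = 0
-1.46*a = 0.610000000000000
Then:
No Solution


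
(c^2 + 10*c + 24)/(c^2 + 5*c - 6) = (c + 4)/(c - 1)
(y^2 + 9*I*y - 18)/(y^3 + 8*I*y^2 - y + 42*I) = (y + 6*I)/(y^2 + 5*I*y + 14)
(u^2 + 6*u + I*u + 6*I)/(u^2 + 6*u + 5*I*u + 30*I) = (u + I)/(u + 5*I)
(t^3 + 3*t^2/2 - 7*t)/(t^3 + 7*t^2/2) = (t - 2)/t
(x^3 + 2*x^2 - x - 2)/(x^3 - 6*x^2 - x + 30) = (x^2 - 1)/(x^2 - 8*x + 15)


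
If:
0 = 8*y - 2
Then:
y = 1/4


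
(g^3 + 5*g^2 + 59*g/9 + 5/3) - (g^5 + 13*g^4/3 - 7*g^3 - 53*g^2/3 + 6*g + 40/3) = -g^5 - 13*g^4/3 + 8*g^3 + 68*g^2/3 + 5*g/9 - 35/3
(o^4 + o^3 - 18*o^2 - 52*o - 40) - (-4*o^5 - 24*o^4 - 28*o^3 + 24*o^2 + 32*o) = 4*o^5 + 25*o^4 + 29*o^3 - 42*o^2 - 84*o - 40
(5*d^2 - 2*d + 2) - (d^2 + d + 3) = 4*d^2 - 3*d - 1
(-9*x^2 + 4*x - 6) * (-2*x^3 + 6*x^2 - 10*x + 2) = 18*x^5 - 62*x^4 + 126*x^3 - 94*x^2 + 68*x - 12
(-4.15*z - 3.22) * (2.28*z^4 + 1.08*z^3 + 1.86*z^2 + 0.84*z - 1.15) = -9.462*z^5 - 11.8236*z^4 - 11.1966*z^3 - 9.4752*z^2 + 2.0677*z + 3.703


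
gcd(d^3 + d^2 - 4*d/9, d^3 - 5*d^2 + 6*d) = d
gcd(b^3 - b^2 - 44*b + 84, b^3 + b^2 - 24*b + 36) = b - 2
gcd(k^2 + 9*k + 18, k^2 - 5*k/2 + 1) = 1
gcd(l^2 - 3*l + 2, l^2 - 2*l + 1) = l - 1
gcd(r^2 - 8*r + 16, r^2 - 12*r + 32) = r - 4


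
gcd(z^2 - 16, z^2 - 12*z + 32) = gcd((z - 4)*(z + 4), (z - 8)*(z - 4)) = z - 4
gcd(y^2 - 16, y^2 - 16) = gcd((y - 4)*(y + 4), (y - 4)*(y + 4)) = y^2 - 16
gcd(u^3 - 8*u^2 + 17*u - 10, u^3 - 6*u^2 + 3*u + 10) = u^2 - 7*u + 10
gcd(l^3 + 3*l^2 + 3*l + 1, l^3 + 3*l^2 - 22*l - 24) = l + 1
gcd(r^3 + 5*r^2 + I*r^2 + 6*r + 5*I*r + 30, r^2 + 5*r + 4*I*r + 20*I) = r + 5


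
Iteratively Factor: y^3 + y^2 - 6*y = (y)*(y^2 + y - 6) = y*(y + 3)*(y - 2)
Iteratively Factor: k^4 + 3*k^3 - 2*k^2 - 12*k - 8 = (k - 2)*(k^3 + 5*k^2 + 8*k + 4) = (k - 2)*(k + 2)*(k^2 + 3*k + 2) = (k - 2)*(k + 2)^2*(k + 1)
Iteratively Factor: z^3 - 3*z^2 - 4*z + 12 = (z - 2)*(z^2 - z - 6) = (z - 2)*(z + 2)*(z - 3)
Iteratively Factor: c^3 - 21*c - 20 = (c + 4)*(c^2 - 4*c - 5) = (c + 1)*(c + 4)*(c - 5)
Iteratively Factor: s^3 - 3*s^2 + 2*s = (s - 1)*(s^2 - 2*s) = s*(s - 1)*(s - 2)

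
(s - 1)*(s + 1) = s^2 - 1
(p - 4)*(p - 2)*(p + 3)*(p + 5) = p^4 + 2*p^3 - 25*p^2 - 26*p + 120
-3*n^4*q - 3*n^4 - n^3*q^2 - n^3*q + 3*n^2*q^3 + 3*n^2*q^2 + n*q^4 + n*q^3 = (-n + q)*(n + q)*(3*n + q)*(n*q + n)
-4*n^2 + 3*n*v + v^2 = (-n + v)*(4*n + v)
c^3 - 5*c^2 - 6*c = c*(c - 6)*(c + 1)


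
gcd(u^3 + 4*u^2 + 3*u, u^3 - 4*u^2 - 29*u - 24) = u^2 + 4*u + 3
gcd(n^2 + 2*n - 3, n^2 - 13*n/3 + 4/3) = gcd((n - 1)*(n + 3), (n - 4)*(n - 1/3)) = 1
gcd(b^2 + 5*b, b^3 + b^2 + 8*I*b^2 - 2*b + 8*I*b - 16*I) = 1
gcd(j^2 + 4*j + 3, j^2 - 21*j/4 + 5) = 1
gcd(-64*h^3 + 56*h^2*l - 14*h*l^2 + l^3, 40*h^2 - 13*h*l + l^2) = 8*h - l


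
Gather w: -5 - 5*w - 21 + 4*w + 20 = -w - 6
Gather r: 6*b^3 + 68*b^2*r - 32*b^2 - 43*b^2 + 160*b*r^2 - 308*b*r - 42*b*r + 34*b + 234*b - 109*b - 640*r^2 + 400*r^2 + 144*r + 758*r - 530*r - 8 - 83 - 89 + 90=6*b^3 - 75*b^2 + 159*b + r^2*(160*b - 240) + r*(68*b^2 - 350*b + 372) - 90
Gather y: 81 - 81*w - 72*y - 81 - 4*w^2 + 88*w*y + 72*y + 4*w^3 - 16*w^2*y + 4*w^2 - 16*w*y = 4*w^3 - 81*w + y*(-16*w^2 + 72*w)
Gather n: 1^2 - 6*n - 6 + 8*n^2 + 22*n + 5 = 8*n^2 + 16*n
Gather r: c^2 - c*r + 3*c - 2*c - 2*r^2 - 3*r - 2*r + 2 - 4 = c^2 + c - 2*r^2 + r*(-c - 5) - 2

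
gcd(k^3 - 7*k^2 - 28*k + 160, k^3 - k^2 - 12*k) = k - 4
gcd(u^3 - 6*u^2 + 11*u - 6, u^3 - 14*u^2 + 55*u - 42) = u - 1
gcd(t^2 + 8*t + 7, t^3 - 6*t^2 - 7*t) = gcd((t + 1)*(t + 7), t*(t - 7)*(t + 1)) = t + 1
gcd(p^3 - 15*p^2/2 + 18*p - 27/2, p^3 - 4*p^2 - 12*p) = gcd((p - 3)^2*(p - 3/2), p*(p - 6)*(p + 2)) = 1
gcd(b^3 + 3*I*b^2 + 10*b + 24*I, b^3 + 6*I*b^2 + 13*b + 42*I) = b^2 - I*b + 6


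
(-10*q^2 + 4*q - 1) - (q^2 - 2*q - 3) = -11*q^2 + 6*q + 2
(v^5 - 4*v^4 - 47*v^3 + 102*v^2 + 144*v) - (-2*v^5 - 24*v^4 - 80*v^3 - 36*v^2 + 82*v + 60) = 3*v^5 + 20*v^4 + 33*v^3 + 138*v^2 + 62*v - 60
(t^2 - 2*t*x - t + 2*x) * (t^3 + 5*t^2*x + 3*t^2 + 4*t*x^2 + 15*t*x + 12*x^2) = t^5 + 3*t^4*x + 2*t^4 - 6*t^3*x^2 + 6*t^3*x - 3*t^3 - 8*t^2*x^3 - 12*t^2*x^2 - 9*t^2*x - 16*t*x^3 + 18*t*x^2 + 24*x^3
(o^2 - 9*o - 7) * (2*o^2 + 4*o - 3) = 2*o^4 - 14*o^3 - 53*o^2 - o + 21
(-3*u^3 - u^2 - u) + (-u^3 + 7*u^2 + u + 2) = -4*u^3 + 6*u^2 + 2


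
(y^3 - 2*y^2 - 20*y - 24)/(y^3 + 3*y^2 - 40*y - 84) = (y + 2)/(y + 7)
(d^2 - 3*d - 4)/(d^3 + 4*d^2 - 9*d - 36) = (d^2 - 3*d - 4)/(d^3 + 4*d^2 - 9*d - 36)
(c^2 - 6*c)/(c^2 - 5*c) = (c - 6)/(c - 5)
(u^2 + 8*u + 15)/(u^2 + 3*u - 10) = (u + 3)/(u - 2)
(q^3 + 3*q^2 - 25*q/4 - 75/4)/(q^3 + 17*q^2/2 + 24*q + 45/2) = (q - 5/2)/(q + 3)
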